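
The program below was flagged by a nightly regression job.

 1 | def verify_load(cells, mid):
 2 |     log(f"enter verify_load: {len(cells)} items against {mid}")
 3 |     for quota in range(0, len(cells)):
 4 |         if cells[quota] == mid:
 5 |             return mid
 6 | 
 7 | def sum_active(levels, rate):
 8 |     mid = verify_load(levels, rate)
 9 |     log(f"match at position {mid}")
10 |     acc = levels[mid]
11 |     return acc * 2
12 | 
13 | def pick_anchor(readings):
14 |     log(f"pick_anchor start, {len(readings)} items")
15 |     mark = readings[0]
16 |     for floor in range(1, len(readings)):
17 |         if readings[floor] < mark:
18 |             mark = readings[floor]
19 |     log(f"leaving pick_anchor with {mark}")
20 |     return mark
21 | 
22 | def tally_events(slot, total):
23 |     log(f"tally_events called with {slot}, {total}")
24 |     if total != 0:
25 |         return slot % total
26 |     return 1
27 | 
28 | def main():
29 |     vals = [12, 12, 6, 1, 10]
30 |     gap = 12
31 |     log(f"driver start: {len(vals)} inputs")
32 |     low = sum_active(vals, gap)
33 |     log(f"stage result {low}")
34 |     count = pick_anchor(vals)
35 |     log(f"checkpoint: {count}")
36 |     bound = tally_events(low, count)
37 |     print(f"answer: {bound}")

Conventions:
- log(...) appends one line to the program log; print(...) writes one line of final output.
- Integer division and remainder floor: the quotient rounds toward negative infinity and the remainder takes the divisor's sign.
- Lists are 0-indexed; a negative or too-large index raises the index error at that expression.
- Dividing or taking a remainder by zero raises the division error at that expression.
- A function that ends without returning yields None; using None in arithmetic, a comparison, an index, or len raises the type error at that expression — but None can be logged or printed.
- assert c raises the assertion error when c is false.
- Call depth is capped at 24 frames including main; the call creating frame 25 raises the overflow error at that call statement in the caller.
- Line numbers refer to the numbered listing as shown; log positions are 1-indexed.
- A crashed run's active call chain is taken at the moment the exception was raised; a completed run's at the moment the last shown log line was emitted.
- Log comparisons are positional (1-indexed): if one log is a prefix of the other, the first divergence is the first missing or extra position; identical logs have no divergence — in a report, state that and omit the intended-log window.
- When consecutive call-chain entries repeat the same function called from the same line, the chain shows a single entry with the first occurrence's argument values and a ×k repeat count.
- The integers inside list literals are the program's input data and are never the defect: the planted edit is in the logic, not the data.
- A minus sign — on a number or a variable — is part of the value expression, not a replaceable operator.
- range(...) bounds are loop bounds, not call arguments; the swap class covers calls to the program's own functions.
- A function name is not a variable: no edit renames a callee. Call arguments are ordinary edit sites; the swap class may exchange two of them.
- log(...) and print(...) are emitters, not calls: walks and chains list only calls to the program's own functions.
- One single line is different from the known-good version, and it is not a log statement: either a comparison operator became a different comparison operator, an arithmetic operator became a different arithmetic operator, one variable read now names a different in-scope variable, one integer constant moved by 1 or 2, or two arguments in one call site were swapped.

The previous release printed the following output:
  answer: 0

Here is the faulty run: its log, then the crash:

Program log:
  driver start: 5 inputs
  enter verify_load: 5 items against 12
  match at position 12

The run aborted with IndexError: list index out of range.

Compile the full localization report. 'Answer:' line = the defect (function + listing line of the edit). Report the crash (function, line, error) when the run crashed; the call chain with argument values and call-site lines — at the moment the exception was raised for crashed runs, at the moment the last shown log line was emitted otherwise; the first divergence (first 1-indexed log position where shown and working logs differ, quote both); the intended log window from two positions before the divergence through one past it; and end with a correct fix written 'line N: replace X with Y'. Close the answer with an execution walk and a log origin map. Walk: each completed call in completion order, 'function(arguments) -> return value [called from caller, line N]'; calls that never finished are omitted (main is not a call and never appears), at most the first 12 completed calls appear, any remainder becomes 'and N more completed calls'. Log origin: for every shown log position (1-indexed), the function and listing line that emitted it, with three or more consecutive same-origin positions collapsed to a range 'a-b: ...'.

Answer: the defect is in verify_load at line 5.
Key observation: The log first diverges at position 3: the faulty run prints 'match at position 12' where the working version prints 'match at position 0'.
Crash: sum_active, line 10, IndexError.
Call chain: main -> sum_active([12, 12, 6, 1, 10], 12) (called at line 32).
First divergence: position 3; shown 'match at position 12' vs intended 'match at position 0'.
Intended log window:
  1: driver start: 5 inputs
  2: enter verify_load: 5 items against 12
  3: match at position 0
  4: stage result 24
Execution walk:
  verify_load([12, 12, 6, 1, 10], 12) -> 12  [called from sum_active, line 8]
Origin of each log line:
  1: from main, line 31
  2: from verify_load, line 2
  3: from sum_active, line 9
A correct fix: line 5: replace `mid` with `quota`.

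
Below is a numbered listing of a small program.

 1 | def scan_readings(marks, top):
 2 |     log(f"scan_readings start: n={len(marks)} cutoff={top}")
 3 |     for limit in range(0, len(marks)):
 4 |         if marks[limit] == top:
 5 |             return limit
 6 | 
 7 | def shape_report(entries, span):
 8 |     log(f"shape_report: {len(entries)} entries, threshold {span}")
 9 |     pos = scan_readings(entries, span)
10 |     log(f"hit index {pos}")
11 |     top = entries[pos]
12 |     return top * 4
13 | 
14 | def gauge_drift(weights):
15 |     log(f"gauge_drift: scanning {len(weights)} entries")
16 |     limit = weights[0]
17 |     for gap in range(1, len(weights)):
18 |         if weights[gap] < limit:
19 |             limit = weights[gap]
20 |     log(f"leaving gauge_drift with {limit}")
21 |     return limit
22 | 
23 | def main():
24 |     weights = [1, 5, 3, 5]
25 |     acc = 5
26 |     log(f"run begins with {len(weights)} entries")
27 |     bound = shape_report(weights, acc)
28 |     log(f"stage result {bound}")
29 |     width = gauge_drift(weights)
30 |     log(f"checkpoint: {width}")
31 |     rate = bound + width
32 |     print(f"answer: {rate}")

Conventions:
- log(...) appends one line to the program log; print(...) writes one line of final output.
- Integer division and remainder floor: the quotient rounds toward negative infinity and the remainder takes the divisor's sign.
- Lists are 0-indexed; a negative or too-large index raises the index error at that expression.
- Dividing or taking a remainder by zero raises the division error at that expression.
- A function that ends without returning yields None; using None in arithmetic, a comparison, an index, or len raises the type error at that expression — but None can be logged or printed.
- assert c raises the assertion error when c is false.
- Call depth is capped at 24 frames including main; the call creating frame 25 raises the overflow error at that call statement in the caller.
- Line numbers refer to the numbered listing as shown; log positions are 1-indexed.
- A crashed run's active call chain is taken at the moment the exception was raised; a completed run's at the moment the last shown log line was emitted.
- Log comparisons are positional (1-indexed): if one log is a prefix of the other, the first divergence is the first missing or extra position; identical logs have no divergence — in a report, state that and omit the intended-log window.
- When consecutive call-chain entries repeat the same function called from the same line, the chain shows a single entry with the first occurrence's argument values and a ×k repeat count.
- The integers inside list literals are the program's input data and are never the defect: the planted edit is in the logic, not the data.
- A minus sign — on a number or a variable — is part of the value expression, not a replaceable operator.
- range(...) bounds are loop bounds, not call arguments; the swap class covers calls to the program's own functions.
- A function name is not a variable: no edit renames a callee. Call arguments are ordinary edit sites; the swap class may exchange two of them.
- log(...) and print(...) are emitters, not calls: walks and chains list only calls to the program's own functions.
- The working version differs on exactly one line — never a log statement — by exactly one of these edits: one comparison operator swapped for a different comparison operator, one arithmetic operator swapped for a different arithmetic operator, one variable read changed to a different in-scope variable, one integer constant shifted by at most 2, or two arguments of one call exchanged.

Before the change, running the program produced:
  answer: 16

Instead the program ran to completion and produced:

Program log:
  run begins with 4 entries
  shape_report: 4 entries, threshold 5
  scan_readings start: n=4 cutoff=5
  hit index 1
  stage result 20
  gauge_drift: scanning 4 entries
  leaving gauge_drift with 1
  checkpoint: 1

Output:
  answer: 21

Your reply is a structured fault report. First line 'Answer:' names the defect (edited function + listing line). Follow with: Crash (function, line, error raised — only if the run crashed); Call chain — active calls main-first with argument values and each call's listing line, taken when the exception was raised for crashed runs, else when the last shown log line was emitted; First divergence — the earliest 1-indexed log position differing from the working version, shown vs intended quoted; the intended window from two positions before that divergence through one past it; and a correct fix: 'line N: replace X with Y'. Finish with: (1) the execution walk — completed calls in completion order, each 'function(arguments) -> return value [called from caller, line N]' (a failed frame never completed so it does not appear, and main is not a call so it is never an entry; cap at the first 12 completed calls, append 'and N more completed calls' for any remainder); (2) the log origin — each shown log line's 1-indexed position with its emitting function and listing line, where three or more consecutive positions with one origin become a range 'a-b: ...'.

Answer: the defect is in shape_report at line 12.
Key fact: The log first diverges at position 5: the faulty run prints 'stage result 20' where the working version prints 'stage result 15'.
Call chain: main.
First divergence: position 5 — shown 'stage result 20', intended 'stage result 15'.
Intended log window:
  3: scan_readings start: n=4 cutoff=5
  4: hit index 1
  5: stage result 15
  6: gauge_drift: scanning 4 entries
Execution walk:
  scan_readings([1, 5, 3, 5], 5) -> 1  [called from shape_report, line 9]
  shape_report([1, 5, 3, 5], 5) -> 20  [called from main, line 27]
  gauge_drift([1, 5, 3, 5]) -> 1  [called from main, line 29]
Origin of each log line:
  1: emitted by main (line 26)
  2: emitted by shape_report (line 8)
  3: emitted by scan_readings (line 2)
  4: emitted by shape_report (line 10)
  5: emitted by main (line 28)
  6: emitted by gauge_drift (line 15)
  7: emitted by gauge_drift (line 20)
  8: emitted by main (line 30)
A correct fix: line 12: replace `4` with `3`.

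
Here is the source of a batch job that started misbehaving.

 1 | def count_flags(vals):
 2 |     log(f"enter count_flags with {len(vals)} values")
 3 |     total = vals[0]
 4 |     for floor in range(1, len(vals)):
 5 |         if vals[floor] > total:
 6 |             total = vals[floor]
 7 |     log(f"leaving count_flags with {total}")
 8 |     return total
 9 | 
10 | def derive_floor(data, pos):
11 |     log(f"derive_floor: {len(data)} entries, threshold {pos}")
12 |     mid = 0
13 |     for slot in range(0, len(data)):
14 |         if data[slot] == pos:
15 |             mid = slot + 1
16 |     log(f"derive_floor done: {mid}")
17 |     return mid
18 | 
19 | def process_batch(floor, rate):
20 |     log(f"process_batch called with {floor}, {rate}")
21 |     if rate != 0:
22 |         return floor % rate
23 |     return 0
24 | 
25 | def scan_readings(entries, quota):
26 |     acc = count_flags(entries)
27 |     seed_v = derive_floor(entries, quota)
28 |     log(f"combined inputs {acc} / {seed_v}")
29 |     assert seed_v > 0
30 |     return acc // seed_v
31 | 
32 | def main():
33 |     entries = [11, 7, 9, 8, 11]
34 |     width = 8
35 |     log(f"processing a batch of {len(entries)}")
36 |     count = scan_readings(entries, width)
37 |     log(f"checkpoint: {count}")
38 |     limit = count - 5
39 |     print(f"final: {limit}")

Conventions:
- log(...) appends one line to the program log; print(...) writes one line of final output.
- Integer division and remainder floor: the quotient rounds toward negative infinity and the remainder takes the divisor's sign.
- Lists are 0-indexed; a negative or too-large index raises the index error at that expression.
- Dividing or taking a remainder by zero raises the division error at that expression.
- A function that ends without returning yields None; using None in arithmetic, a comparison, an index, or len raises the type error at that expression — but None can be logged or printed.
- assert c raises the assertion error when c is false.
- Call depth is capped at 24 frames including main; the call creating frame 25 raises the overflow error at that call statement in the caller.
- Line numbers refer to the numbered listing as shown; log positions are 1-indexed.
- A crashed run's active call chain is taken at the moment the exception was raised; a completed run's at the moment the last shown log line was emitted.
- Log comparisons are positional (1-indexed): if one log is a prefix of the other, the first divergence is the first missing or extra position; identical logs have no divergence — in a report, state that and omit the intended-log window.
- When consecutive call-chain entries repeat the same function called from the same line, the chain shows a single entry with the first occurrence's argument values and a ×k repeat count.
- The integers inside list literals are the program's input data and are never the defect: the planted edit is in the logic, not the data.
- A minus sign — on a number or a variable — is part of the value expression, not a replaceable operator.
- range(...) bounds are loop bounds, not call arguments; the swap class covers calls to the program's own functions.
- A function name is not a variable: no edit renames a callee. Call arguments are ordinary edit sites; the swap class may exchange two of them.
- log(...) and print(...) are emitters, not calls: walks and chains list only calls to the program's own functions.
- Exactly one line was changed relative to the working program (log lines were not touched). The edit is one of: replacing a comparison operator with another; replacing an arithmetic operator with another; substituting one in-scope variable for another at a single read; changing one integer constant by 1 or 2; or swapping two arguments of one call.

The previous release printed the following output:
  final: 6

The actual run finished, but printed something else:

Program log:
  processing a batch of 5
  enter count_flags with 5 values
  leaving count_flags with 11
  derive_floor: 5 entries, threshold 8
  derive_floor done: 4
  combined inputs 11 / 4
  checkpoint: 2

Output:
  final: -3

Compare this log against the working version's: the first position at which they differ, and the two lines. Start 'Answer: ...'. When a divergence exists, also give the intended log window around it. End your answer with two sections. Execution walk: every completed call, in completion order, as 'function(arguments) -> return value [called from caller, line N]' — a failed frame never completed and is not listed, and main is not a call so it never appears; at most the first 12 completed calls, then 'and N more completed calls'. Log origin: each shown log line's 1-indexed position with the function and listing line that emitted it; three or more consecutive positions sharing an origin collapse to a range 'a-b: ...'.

Answer: position 5 — shown 'derive_floor done: 4', intended 'derive_floor done: 1'.
Intended log window:
  3: leaving count_flags with 11
  4: derive_floor: 5 entries, threshold 8
  5: derive_floor done: 1
  6: combined inputs 11 / 1
Execution walk:
  count_flags([11, 7, 9, 8, 11]) -> 11  [called from scan_readings, line 26]
  derive_floor([11, 7, 9, 8, 11], 8) -> 4  [called from scan_readings, line 27]
  scan_readings([11, 7, 9, 8, 11], 8) -> 2  [called from main, line 36]
Log origin:
  1: logged in main at line 35
  2: logged in count_flags at line 2
  3: logged in count_flags at line 7
  4: logged in derive_floor at line 11
  5: logged in derive_floor at line 16
  6: logged in scan_readings at line 28
  7: logged in main at line 37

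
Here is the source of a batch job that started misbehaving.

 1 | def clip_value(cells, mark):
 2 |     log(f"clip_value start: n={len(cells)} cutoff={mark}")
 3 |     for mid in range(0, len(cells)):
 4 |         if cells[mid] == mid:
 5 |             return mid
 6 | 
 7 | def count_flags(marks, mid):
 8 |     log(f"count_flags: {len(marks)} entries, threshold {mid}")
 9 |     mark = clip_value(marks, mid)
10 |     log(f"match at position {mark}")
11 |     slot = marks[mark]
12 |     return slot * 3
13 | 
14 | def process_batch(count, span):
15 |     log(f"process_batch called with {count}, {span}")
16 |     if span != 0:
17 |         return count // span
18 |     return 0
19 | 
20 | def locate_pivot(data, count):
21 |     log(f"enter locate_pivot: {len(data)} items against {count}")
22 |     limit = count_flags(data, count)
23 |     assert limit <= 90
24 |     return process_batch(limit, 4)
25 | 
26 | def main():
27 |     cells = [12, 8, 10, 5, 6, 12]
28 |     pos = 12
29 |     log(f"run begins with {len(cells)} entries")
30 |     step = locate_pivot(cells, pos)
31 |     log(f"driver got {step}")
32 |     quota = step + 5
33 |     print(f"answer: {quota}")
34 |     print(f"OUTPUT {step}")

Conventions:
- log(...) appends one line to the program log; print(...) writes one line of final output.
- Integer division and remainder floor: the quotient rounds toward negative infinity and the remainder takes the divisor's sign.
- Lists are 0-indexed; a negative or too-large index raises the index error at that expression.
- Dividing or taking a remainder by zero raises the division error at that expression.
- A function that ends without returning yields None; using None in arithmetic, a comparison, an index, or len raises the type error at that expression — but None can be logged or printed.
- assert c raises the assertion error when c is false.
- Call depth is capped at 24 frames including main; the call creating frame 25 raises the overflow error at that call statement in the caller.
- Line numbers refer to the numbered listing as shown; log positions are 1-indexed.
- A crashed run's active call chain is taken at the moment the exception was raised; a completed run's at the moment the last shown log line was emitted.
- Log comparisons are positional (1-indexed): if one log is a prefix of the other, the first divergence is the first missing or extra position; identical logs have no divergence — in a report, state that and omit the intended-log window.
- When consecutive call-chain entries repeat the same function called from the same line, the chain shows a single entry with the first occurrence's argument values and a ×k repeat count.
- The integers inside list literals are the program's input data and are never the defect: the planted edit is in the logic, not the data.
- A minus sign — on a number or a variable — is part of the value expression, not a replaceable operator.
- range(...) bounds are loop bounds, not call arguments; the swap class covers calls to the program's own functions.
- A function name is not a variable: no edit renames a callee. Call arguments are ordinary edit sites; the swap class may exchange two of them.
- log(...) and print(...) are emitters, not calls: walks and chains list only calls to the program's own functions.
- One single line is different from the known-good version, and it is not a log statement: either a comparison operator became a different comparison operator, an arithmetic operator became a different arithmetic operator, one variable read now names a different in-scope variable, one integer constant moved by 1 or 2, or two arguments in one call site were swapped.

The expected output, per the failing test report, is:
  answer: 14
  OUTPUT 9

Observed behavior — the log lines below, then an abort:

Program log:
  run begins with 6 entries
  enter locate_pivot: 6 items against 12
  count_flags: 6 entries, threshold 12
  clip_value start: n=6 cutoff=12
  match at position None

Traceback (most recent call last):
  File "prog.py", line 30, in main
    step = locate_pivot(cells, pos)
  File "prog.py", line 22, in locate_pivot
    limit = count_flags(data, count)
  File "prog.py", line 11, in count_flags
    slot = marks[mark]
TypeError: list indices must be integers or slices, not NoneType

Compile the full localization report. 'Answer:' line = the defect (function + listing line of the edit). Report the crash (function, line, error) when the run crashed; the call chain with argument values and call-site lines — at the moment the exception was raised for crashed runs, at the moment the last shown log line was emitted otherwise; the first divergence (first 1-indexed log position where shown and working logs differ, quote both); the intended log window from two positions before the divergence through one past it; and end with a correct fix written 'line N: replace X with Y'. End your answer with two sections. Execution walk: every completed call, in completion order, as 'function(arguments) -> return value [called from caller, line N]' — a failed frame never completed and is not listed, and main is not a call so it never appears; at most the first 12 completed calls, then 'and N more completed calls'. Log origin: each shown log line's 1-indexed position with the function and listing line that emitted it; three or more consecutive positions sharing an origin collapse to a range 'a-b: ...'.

Answer: the defect is in clip_value at line 4.
Key observation: The log first diverges at position 5: the faulty run prints 'match at position None' where the working version prints 'match at position 0'.
Crash: count_flags, line 11, TypeError.
Call chain: main -> locate_pivot([12, 8, 10, 5, 6, 12], 12) (called at line 30) -> count_flags([12, 8, 10, 5, 6, 12], 12) (called at line 22).
First divergence: position 5 — the shown line 'match at position None' should read 'match at position 0'.
Intended log window:
  3: count_flags: 6 entries, threshold 12
  4: clip_value start: n=6 cutoff=12
  5: match at position 0
  6: process_batch called with 36, 4
Execution walk:
  clip_value([12, 8, 10, 5, 6, 12], 12) -> None  [called from count_flags, line 9]
Log line origins:
  1: emitted by main (line 29)
  2: emitted by locate_pivot (line 21)
  3: emitted by count_flags (line 8)
  4: emitted by clip_value (line 2)
  5: emitted by count_flags (line 10)
A correct fix: line 4: replace `cells[mid] == mid` with `cells[mid] == mark`.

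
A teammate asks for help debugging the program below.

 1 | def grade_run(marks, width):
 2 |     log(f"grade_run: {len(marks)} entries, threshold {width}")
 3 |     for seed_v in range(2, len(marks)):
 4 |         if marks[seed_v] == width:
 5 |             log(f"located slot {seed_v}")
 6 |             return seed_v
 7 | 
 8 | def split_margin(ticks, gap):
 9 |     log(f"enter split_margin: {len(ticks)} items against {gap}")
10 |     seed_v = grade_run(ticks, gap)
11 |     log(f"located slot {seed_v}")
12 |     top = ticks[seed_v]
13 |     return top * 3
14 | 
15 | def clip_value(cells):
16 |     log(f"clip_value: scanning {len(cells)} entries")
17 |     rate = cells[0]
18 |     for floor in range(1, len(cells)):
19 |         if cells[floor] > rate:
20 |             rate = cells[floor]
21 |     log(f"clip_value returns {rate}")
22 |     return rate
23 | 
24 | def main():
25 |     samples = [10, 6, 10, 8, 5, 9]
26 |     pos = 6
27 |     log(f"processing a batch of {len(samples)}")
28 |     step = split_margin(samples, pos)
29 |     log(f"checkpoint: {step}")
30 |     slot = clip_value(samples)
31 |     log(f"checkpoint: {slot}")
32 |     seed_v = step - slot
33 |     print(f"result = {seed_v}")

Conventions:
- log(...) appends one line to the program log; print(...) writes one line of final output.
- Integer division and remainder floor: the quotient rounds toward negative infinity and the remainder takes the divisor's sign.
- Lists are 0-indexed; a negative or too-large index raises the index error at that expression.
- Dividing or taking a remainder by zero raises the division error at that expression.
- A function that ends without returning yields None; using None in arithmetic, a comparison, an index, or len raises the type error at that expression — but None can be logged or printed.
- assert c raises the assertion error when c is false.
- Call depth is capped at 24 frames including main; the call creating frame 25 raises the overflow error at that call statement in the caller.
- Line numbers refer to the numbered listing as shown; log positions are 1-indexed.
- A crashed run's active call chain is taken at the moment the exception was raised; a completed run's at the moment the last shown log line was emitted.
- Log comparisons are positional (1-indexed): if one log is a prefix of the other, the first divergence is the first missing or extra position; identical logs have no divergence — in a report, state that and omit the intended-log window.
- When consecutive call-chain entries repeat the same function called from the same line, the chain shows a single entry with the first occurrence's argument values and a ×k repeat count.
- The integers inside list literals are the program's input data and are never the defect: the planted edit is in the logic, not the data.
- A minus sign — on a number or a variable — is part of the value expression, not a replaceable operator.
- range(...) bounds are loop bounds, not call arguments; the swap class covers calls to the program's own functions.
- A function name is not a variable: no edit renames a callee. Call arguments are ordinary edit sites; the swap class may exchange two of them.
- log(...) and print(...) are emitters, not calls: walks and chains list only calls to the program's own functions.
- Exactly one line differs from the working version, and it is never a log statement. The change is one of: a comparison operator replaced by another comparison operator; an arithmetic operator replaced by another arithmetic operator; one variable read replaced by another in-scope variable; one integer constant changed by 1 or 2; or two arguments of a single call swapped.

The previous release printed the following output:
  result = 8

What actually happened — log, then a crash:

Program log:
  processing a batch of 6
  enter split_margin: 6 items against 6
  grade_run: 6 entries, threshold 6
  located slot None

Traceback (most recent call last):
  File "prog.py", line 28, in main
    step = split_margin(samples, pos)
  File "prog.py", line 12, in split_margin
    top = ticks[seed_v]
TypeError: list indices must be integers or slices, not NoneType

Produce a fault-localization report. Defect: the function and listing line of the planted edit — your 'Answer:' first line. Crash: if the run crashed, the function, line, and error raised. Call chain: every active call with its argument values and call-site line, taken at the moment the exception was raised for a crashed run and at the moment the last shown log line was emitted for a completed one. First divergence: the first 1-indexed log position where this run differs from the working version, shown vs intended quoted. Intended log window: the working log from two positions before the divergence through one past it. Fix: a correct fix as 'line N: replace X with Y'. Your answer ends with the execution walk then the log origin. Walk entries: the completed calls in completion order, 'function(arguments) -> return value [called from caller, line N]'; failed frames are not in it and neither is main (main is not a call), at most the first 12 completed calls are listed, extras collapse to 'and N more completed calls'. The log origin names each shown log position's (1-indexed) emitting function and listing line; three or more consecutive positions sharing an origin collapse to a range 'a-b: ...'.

Answer: the defect is in grade_run at line 3.
The tell: The earliest visible damage is log position 4 — 'located slot None' rather than the intended 'located slot 1'.
Crash: split_margin, line 12, TypeError.
Call chain: main -> split_margin([10, 6, 10, 8, 5, 9], 6) (called at line 28).
First divergence: at position 4 the run shows 'located slot None' where the working version logs 'located slot 1'.
Intended log window:
  2: enter split_margin: 6 items against 6
  3: grade_run: 6 entries, threshold 6
  4: located slot 1
  5: located slot 1
Execution walk:
  grade_run([10, 6, 10, 8, 5, 9], 6) -> None  [called from split_margin, line 10]
Log origin:
  1: from main, line 27
  2: from split_margin, line 9
  3: from grade_run, line 2
  4: from split_margin, line 11
A correct fix: line 3: replace `2` with `0`.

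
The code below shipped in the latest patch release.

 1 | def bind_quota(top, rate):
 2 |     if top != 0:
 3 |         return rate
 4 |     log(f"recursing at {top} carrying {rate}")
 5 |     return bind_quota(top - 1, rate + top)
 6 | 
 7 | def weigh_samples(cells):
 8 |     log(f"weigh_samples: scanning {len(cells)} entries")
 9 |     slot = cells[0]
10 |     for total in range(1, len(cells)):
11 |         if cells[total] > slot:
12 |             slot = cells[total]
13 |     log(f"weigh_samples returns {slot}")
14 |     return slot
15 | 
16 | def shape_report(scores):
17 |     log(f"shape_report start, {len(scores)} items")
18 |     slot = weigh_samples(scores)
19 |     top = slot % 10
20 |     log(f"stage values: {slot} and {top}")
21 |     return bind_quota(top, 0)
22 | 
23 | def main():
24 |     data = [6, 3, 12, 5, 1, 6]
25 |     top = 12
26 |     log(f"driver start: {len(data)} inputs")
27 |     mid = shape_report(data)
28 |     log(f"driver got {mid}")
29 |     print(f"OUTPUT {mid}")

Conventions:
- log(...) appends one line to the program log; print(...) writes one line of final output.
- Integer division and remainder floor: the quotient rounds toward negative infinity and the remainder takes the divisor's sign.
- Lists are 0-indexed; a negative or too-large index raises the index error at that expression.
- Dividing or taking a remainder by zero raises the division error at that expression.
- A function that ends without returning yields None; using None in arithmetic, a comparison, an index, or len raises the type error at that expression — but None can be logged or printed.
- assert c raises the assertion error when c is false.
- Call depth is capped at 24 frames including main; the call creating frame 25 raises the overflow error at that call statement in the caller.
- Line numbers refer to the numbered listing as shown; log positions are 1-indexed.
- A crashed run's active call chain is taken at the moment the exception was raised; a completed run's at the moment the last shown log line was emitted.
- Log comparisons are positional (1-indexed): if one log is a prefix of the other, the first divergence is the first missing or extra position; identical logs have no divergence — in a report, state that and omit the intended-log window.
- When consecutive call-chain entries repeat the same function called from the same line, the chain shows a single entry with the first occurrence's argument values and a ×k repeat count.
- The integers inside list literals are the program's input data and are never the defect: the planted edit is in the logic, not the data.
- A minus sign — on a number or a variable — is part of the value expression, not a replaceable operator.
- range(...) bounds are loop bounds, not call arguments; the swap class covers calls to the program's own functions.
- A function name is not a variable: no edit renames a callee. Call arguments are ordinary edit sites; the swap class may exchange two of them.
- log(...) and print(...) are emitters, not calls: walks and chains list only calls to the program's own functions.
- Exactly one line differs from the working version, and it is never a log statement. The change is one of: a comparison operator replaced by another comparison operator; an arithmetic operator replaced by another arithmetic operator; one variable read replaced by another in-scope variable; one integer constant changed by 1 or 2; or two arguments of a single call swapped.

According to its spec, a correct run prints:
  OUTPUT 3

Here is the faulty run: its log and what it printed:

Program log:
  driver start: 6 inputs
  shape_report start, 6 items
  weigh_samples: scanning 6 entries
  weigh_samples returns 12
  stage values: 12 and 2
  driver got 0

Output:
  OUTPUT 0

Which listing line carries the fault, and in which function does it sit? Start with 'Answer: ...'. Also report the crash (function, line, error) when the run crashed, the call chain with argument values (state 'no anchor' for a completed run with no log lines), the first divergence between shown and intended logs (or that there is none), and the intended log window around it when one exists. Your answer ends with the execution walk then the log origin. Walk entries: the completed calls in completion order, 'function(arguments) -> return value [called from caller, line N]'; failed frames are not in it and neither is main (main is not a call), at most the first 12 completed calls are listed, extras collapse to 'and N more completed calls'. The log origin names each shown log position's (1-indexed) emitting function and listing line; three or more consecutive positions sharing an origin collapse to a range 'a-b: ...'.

Answer: the defect is in bind_quota at line 2.
Key fact: Log line 6 is where behavior first shows: 'driver got 0' appears instead of 'recursing at 2 carrying 0'.
Call chain: main.
First divergence: position 6; shown 'driver got 0' vs intended 'recursing at 2 carrying 0'.
Intended log window:
  4: weigh_samples returns 12
  5: stage values: 12 and 2
  6: recursing at 2 carrying 0
  7: recursing at 1 carrying 2
Execution walk:
  weigh_samples([6, 3, 12, 5, 1, 6]) -> 12  [called from shape_report, line 18]
  bind_quota(2, 0) -> 0  [called from shape_report, line 21]
  shape_report([6, 3, 12, 5, 1, 6]) -> 0  [called from main, line 27]
Log origin:
  1: from main, line 26
  2: from shape_report, line 17
  3: from weigh_samples, line 8
  4: from weigh_samples, line 13
  5: from shape_report, line 20
  6: from main, line 28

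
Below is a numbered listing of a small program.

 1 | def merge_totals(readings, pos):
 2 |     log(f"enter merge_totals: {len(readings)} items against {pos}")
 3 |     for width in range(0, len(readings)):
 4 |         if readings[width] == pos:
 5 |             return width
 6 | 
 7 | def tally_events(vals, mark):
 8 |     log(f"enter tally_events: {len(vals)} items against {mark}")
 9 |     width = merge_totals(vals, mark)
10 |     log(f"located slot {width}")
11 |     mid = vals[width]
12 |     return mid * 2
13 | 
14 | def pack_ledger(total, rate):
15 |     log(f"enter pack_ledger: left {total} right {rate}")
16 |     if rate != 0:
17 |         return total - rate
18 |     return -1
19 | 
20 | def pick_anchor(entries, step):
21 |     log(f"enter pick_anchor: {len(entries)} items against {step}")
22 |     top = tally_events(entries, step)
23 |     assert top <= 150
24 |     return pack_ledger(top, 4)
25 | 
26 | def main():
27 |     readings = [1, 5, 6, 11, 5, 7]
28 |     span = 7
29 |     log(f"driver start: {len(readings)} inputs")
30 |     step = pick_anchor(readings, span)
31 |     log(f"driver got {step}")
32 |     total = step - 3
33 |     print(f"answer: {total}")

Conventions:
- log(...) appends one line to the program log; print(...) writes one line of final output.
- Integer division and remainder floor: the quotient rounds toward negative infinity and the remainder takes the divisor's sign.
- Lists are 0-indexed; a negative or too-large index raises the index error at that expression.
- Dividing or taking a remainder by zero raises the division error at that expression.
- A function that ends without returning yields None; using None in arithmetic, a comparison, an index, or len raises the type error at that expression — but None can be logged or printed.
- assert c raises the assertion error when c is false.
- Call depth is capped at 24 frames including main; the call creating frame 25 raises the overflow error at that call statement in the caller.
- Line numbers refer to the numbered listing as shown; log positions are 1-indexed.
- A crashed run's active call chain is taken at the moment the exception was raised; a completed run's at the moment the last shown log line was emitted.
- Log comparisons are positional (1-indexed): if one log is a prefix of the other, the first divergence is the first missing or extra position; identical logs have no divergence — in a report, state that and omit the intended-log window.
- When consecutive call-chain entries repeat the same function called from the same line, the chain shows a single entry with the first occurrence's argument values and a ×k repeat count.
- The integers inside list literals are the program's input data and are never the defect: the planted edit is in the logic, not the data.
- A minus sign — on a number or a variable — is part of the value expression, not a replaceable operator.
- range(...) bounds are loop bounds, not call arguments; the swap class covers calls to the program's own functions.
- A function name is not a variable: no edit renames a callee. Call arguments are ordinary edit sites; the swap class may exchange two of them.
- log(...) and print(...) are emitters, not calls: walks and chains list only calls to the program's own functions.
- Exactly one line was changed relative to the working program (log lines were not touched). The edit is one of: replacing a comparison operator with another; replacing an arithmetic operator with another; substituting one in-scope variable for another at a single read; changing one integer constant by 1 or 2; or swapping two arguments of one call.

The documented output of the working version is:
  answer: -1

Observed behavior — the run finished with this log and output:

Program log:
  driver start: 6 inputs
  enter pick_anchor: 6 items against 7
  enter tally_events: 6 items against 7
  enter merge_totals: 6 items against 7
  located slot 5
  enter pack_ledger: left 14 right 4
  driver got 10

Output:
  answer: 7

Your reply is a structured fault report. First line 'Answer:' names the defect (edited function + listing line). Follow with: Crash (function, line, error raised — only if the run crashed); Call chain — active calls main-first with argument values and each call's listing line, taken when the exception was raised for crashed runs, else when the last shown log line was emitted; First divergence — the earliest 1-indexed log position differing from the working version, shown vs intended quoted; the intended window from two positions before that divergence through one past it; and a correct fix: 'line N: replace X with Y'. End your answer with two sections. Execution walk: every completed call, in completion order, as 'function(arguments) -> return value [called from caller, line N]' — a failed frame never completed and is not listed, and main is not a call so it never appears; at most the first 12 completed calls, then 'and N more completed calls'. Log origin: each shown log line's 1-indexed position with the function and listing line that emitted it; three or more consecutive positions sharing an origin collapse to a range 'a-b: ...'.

Answer: the defect is in pack_ledger at line 17.
The tell: The earliest visible damage is log position 7 — 'driver got 10' rather than the intended 'driver got 2'.
Call chain: main.
First divergence: position 7 — the shown line 'driver got 10' should read 'driver got 2'.
Intended log window:
  5: located slot 5
  6: enter pack_ledger: left 14 right 4
  7: driver got 2
Execution walk:
  merge_totals([1, 5, 6, 11, 5, 7], 7) -> 5  [called from tally_events, line 9]
  tally_events([1, 5, 6, 11, 5, 7], 7) -> 14  [called from pick_anchor, line 22]
  pack_ledger(14, 4) -> 10  [called from pick_anchor, line 24]
  pick_anchor([1, 5, 6, 11, 5, 7], 7) -> 10  [called from main, line 30]
Origin of each log line:
  1 — main, line 29
  2 — pick_anchor, line 21
  3 — tally_events, line 8
  4 — merge_totals, line 2
  5 — tally_events, line 10
  6 — pack_ledger, line 15
  7 — main, line 31
A correct fix: line 17: replace `-` with `%`.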